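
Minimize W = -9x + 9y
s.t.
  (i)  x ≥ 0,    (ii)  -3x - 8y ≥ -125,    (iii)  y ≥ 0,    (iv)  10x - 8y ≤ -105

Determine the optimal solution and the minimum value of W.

x = 0, y = 105/8, minimum W = 945/8

Vertices and W = -9x + 9y:
  (0, 125/8) → W = 1125/8
  (0, 105/8) → W = 945/8
  (20/13, 1565/104) → W = 12645/104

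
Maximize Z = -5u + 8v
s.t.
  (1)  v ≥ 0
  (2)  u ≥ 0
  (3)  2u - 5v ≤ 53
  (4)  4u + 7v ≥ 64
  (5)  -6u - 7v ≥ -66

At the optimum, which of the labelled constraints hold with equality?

(2) and (5)

Feasible corners and Z = -5u + 8v:
  (0, 64/7) → Z = 512/7
  (0, 66/7) → Z = 528/7
  (1, 60/7) → Z = 445/7

The maximum is at (0, 66/7). Substituting into each constraint, equality holds for (2) and (5); the remaining constraints have slack.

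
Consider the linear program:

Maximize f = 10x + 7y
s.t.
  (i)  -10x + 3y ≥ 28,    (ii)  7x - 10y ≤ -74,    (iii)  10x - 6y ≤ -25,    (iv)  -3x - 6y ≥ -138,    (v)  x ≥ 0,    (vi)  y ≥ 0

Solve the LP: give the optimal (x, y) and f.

Feasible corners and f = 10x + 7y:
  (82/23, 488/23) → f = 4236/23
  (0, 28/3) → f = 196/3
  (0, 23) → f = 161

The optimum lies where -10x + 3y = 28 and -3x - 6y = -138.
Solving simultaneously gives x = 82/23, y = 488/23.

x = 82/23, y = 488/23, maximum f = 4236/23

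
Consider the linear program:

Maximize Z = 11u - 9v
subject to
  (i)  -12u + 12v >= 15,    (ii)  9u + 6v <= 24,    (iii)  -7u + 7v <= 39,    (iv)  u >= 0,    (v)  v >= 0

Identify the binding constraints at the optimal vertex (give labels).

Vertices and Z = 11u - 9v:
  (11/10, 47/20) → Z = -181/20
  (0, 5/4) → Z = -45/4
  (0, 4) → Z = -36

The maximum is at (11/10, 47/20). Substituting into each constraint, equality holds for (i) and (ii); the remaining constraints have slack.

(i) and (ii)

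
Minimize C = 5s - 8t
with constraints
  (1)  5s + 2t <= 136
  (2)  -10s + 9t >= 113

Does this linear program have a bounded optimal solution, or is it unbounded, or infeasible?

From the feasible point (998/65, 385/13), moving in the direction (-2, 5) keeps every constraint satisfied while C decreases without bound.

unbounded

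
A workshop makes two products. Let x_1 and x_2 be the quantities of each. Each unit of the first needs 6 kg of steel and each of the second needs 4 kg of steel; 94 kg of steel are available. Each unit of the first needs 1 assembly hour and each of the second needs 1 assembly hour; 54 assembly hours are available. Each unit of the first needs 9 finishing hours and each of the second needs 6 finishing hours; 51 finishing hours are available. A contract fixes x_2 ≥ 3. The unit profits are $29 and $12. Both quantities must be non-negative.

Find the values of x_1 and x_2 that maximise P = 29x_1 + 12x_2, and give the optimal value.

Feasible corners and P = 29x_1 + 12x_2:
  (0, 17/2) → P = 102
  (0, 3) → P = 36
  (11/3, 3) → P = 427/3

The optimum lies where 9x_1 + 6x_2 = 51 and x_2 = 3.
Solving simultaneously gives x_1 = 11/3, x_2 = 3.

x_1 = 11/3, x_2 = 3, maximum P = 427/3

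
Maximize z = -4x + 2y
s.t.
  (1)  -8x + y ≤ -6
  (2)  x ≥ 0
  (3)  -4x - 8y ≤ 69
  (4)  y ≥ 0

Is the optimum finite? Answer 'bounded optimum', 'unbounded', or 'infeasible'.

From the feasible point (3/4, 0), moving in the direction (1, 8) keeps every constraint satisfied while z increases without bound.

unbounded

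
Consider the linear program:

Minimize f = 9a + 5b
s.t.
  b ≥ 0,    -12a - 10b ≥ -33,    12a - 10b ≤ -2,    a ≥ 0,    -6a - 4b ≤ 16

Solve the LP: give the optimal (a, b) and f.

Feasible corners and f = 9a + 5b:
  (31/24, 7/4) → f = 163/8
  (0, 33/10) → f = 33/2
  (0, 1/5) → f = 1

a = 0, b = 1/5, minimum f = 1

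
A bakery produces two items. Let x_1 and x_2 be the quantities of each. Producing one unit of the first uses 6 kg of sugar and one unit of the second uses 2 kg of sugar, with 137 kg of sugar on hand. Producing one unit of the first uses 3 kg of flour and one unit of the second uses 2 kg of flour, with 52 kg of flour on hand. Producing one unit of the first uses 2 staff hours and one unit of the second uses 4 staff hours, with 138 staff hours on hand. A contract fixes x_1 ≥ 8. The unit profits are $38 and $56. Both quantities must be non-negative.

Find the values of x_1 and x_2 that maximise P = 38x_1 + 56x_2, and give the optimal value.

Vertices and P = 38x_1 + 56x_2:
  (52/3, 0) → P = 1976/3
  (8, 0) → P = 304
  (8, 14) → P = 1088

At the optimal vertex, 3x_1 + 2x_2 = 52 and x_1 = 8.
Solving simultaneously gives x_1 = 8, x_2 = 14.

x_1 = 8, x_2 = 14, maximum P = 1088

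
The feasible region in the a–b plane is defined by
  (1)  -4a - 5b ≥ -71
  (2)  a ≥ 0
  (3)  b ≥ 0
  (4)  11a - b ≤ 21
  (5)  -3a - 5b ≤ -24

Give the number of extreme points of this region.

Intersecting each pair of boundary lines and keeping only the points that satisfy every inequality leaves:
  (0, 71/5)
  (176/59, 697/59)
  (0, 24/5)
  (129/58, 201/58)

4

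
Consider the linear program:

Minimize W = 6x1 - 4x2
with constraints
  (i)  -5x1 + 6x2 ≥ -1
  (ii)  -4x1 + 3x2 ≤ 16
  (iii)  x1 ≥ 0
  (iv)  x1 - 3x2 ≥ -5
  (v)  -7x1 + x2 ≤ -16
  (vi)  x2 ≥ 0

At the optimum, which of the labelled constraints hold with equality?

Vertices and W = 6x1 - 4x2:
  (11/3, 26/9) → W = 94/9
  (95/37, 73/37) → W = 278/37
  (53/20, 51/20) → W = 57/10

The minimum is at (53/20, 51/20). Substituting into each constraint, equality holds for (iv) and (v); the remaining constraints have slack.

(iv) and (v)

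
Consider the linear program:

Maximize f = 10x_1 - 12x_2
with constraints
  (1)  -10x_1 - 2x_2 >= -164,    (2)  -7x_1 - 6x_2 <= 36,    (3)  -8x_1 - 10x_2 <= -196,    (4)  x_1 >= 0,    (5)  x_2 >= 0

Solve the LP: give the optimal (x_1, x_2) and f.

x_1 = 104/7, x_2 = 54/7, maximum f = 56

Corner points and f = 10x_1 - 12x_2:
  (104/7, 54/7) → f = 56
  (0, 82) → f = -984
  (0, 98/5) → f = -1176/5

At the optimal vertex, -10x_1 - 2x_2 = -164 and -8x_1 - 10x_2 = -196.
Solving simultaneously gives x_1 = 104/7, x_2 = 54/7.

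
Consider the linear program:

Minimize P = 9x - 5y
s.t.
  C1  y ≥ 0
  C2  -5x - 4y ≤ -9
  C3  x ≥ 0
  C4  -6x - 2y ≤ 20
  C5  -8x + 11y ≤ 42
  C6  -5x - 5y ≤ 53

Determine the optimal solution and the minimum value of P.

x = 0, y = 42/11, minimum P = -210/11

Feasible corners and P = 9x - 5y:
  (9/5, 0) → P = 81/5
  (0, 9/4) → P = -45/4
  (0, 42/11) → P = -210/11
The feasible region is unbounded (it extends along (1, 0), (11, 8)), but P strictly increases along every unbounded feasible direction, so there is no improving ray and the minimum is attained at a vertex.

At the optimal vertex, x = 0 and -8x + 11y = 42.
Solving simultaneously gives x = 0, y = 42/11.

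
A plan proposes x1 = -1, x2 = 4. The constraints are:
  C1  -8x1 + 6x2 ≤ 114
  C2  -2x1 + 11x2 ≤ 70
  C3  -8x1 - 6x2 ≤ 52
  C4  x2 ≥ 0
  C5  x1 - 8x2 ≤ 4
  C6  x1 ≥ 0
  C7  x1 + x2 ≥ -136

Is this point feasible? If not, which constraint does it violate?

not feasible — violates C6

Constraint C6: x1 = -1, which is not ≥ 0. All other constraints are satisfied.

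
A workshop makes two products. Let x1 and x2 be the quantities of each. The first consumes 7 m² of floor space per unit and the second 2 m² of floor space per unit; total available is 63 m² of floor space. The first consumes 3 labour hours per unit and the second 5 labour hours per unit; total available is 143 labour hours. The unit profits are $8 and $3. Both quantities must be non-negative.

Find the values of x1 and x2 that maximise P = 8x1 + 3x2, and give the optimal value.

Vertices and P = 8x1 + 3x2:
  (0, 0) → P = 0
  (0, 143/5) → P = 429/5
  (9, 0) → P = 72
  (1, 28) → P = 92

The optimum lies where 7x1 + 2x2 = 63 and 3x1 + 5x2 = 143.
Solving simultaneously gives x1 = 1, x2 = 28.

x1 = 1, x2 = 28, maximum P = 92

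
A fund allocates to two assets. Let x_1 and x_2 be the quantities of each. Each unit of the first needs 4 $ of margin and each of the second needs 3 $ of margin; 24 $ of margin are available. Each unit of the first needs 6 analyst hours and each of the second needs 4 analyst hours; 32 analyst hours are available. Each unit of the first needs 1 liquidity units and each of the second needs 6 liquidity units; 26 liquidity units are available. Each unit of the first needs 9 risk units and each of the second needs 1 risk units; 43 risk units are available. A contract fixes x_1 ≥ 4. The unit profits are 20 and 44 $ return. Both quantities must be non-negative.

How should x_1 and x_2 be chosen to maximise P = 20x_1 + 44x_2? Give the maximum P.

Feasible corners and P = 20x_1 + 44x_2:
  (43/9, 0) → P = 860/9
  (4, 0) → P = 80
  (14/3, 1) → P = 412/3
  (4, 2) → P = 168

x_1 = 4, x_2 = 2, maximum P = 168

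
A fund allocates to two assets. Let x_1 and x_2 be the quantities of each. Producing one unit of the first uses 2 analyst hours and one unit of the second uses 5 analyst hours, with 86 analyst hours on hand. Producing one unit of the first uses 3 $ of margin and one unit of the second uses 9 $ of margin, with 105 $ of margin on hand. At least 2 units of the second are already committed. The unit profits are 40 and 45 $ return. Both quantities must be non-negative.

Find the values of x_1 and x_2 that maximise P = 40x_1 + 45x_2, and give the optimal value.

x_1 = 29, x_2 = 2, maximum P = 1250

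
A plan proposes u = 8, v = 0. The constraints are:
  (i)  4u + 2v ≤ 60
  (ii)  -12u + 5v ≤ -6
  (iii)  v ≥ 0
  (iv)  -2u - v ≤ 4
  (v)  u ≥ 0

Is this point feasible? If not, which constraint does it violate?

feasible

(i): 32 ≤ 60 ✓
(ii): -96 ≤ -6 ✓
(iii): 0 ≥ 0 ✓
(iv): -16 ≤ 4 ✓
(v): 8 ≥ 0 ✓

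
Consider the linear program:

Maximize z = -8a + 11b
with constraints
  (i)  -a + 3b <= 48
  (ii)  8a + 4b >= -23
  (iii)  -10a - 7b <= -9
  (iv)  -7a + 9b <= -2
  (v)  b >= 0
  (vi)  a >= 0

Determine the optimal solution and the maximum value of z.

Extreme points and z = -8a + 11b:
  (73/2, 169/6) → z = 107/6
  (95/139, 43/139) → z = -287/139
  (9/10, 0) → z = -36/5
The feasible region is unbounded (it extends along (3, 1), (1, 0)), but z strictly decreases along every unbounded feasible direction, so there is no improving ray and the maximum is attained at a vertex.

The optimum lies where -a + 3b = 48 and -7a + 9b = -2.
Solving simultaneously gives a = 73/2, b = 169/6.

a = 73/2, b = 169/6, maximum z = 107/6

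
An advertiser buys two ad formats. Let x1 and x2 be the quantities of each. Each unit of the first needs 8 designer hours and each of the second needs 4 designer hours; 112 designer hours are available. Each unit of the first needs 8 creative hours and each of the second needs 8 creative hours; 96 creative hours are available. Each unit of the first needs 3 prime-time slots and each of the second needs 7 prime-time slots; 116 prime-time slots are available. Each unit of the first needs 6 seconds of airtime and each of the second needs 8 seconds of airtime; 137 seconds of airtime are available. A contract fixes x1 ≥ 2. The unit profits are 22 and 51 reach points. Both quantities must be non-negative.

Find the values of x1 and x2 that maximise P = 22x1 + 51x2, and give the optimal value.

x1 = 2, x2 = 10, maximum P = 554

Corner points and P = 22x1 + 51x2:
  (12, 0) → P = 264
  (2, 0) → P = 44
  (2, 10) → P = 554

The binding constraints are 8x1 + 8x2 = 96 and x1 = 2.
Solving simultaneously gives x1 = 2, x2 = 10.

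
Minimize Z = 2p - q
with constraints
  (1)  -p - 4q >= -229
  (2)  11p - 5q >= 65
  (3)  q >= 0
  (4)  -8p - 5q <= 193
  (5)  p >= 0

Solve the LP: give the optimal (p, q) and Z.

p = 1405/49, q = 2454/49, minimum Z = 356/49

Feasible corners and Z = 2p - q:
  (1405/49, 2454/49) → Z = 356/49
  (229, 0) → Z = 458
  (65/11, 0) → Z = 130/11

The binding constraints are -p - 4q = -229 and 11p - 5q = 65.
Solving simultaneously gives p = 1405/49, q = 2454/49.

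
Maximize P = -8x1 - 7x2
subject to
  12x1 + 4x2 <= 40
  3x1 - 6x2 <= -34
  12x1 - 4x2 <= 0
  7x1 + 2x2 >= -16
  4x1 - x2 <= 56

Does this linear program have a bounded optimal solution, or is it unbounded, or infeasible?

Extreme points and P = -8x1 - 7x2:
  (26/21, 44/7) → P = -1132/21
  (-36, 118) → P = -538
  (-41/12, 95/24) → P = -3/8
The feasible region has finitely many vertices and no improving ray; the maximum is -3/8 at (-41/12, 95/24).

bounded optimum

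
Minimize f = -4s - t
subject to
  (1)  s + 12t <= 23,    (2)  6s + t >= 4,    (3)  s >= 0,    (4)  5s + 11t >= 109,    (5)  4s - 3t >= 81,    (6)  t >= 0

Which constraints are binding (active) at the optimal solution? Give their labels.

(1) and (6)

Extreme points and f = -4s - t:
  (1055/49, 6/49) → f = -4226/49
  (23, 0) → f = -92
  (109/5, 0) → f = -436/5

The minimum is at (23, 0). Substituting into each constraint, equality holds for (1) and (6); the remaining constraints have slack.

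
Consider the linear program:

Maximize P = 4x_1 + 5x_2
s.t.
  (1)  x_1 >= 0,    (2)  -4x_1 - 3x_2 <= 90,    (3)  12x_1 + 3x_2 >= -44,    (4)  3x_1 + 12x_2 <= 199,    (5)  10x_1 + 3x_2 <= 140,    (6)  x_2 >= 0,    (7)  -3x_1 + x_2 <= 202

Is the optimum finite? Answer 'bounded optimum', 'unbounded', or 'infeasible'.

Feasible corners and P = 4x_1 + 5x_2:
  (0, 199/12) → P = 995/12
  (0, 0) → P = 0
  (361/37, 1570/111) → P = 12182/111
  (14, 0) → P = 56
The feasible region has finitely many vertices and no improving ray; the maximum is 12182/111 at (361/37, 1570/111).

bounded optimum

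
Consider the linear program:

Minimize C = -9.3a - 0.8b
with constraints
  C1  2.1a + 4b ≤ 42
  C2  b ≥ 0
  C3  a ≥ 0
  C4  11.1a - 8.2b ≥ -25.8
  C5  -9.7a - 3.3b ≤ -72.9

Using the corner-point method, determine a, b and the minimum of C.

a = 20, b = 0, minimum C = -186

Feasible corners and C = -9.3a - 0.8b:
  (20, 0) → C = -186
  (15300/3187, 25431/3187) → C = -813174/15935
  (729/97, 0) → C = -67797/970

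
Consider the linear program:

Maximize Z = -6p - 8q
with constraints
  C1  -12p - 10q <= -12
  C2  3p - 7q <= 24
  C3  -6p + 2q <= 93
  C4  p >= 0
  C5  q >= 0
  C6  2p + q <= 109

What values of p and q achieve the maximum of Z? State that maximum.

Feasible corners and Z = -6p - 8q:
  (0, 6/5) → Z = -48/5
  (1, 0) → Z = -6
  (8, 0) → Z = -48
  (787/17, 279/17) → Z = -6954/17
  (0, 93/2) → Z = -372
  (25/2, 84) → Z = -747

The optimum lies where -12p - 10q = -12 and q = 0.
Solving simultaneously gives p = 1, q = 0.

p = 1, q = 0, maximum Z = -6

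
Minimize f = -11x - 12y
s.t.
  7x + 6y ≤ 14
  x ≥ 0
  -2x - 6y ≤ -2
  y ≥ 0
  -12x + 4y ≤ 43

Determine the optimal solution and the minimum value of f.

x = 0, y = 7/3, minimum f = -28

Feasible corners and f = -11x - 12y:
  (0, 7/3) → f = -28
  (2, 0) → f = -22
  (0, 1/3) → f = -4
  (1, 0) → f = -11

At the optimal vertex, 7x + 6y = 14 and x = 0.
Solving simultaneously gives x = 0, y = 7/3.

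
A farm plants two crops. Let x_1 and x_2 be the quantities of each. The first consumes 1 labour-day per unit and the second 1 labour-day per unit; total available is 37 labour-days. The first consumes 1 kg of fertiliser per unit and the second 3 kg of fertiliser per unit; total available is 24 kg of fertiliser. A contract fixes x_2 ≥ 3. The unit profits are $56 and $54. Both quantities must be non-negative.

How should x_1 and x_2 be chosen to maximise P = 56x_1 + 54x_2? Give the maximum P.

Extreme points and P = 56x_1 + 54x_2:
  (0, 8) → P = 432
  (0, 3) → P = 162
  (15, 3) → P = 1002

The optimum lies where x_1 + 3x_2 = 24 and x_2 = 3.
Solving simultaneously gives x_1 = 15, x_2 = 3.

x_1 = 15, x_2 = 3, maximum P = 1002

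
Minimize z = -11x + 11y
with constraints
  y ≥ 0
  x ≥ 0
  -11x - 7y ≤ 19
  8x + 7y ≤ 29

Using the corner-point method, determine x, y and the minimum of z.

Feasible corners and z = -11x + 11y:
  (0, 0) → z = 0
  (29/8, 0) → z = -319/8
  (0, 29/7) → z = 319/7

x = 29/8, y = 0, minimum z = -319/8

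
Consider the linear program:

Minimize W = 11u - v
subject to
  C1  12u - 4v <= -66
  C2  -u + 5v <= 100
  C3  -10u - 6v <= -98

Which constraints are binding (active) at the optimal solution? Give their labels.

Vertices and W = 11u - v:
  (5/4, 81/4) → W = -13/2
  (-1/28, 459/28) → W = -235/14
  (-55/28, 549/28) → W = -577/14

The minimum is at (-55/28, 549/28). Substituting into each constraint, equality holds for C2 and C3; the remaining constraints have slack.

C2 and C3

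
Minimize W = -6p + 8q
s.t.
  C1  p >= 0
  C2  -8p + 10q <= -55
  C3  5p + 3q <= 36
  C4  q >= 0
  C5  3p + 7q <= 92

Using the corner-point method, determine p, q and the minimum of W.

The binding constraints are 5p + 3q = 36 and q = 0.
Solving simultaneously gives p = 36/5, q = 0.

p = 36/5, q = 0, minimum W = -216/5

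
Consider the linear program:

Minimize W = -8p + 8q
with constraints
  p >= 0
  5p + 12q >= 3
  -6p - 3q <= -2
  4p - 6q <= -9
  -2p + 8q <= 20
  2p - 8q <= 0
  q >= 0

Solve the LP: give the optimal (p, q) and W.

Extreme points and W = -8p + 8q:
  (0, 3/2) → W = 12
  (0, 5/2) → W = 20
  (12/5, 31/10) → W = 28/5

The binding constraints are 4p - 6q = -9 and -2p + 8q = 20.
Solving simultaneously gives p = 12/5, q = 31/10.

p = 12/5, q = 31/10, minimum W = 28/5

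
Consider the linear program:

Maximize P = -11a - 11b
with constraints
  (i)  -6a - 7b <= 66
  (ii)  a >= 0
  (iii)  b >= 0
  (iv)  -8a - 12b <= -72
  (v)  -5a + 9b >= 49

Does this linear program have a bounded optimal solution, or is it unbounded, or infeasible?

Corner points and P = -11a - 11b:
  (0, 6) → P = -66
  (5/11, 188/33) → P = -203/3
The feasible region has finitely many vertices and no improving ray; the maximum is -66 at (0, 6).

bounded optimum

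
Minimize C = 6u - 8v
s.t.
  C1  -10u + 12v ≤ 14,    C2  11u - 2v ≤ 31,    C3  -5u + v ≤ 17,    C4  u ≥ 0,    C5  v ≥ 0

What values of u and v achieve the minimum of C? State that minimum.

Vertices and C = 6u - 8v:
  (25/7, 29/7) → C = -82/7
  (0, 7/6) → C = -28/3
  (31/11, 0) → C = 186/11
  (0, 0) → C = 0

The binding constraints are -10u + 12v = 14 and 11u - 2v = 31.
Solving simultaneously gives u = 25/7, v = 29/7.

u = 25/7, v = 29/7, minimum C = -82/7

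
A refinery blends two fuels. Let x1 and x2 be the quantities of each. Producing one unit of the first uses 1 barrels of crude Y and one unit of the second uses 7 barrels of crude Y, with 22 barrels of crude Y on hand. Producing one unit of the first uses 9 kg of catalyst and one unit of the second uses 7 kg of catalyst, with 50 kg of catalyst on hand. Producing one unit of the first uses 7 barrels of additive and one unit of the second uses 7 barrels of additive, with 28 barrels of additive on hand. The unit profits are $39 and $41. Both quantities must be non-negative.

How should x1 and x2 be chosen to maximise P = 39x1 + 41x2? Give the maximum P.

x1 = 1, x2 = 3, maximum P = 162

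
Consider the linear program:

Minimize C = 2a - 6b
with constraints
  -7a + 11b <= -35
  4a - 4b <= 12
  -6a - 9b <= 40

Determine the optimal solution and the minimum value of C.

a = -1/2, b = -7/2, minimum C = 20

Extreme points and C = 2a - 6b:
  (-1/2, -7/2) → C = 20
  (-125/129, -490/129) → C = 2690/129
  (-13/15, -58/15) → C = 322/15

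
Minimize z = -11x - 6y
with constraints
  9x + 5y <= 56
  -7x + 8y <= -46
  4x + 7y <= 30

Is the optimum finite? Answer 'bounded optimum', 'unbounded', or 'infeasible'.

From the feasible point (678/107, -22/107), moving in the direction (5, -9) keeps every constraint satisfied while z decreases without bound.

unbounded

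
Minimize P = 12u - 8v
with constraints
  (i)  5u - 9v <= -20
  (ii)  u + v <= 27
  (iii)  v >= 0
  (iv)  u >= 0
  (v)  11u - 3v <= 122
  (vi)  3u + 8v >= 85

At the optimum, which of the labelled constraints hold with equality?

Feasible corners and P = 12u - 8v:
  (193/14, 415/42) → P = 1814/21
  (605/67, 485/67) → P = 3380/67
  (0, 27) → P = -216
  (29/2, 25/2) → P = 74
  (0, 85/8) → P = -85

The minimum is at (0, 27). Substituting into each constraint, equality holds for (ii) and (iv); the remaining constraints have slack.

(ii) and (iv)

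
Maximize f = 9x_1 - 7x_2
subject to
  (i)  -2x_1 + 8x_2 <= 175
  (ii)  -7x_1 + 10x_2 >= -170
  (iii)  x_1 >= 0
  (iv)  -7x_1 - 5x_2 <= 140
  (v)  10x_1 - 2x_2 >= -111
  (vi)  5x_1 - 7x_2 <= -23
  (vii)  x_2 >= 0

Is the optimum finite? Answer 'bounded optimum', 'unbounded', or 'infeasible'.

Feasible corners and f = 9x_1 - 7x_2:
  (0, 175/8) → f = -1225/8
  (1041/26, 829/26) → f = 1783/13
  (0, 23/7) → f = -23
The feasible region has finitely many vertices and no improving ray; the maximum is 1783/13 at (1041/26, 829/26).

bounded optimum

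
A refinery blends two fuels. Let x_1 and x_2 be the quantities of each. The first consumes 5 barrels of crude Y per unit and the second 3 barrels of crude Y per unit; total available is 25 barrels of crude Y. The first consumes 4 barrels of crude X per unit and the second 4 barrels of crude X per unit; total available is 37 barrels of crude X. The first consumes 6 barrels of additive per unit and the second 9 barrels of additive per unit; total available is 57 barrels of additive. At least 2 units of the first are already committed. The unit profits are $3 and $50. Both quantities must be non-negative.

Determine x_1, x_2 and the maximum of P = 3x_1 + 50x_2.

x_1 = 2, x_2 = 5, maximum P = 256

Vertices and P = 3x_1 + 50x_2:
  (5, 0) → P = 15
  (2, 0) → P = 6
  (2, 5) → P = 256

At the optimal vertex, 5x_1 + 3x_2 = 25 and 6x_1 + 9x_2 = 57.
Solving simultaneously gives x_1 = 2, x_2 = 5.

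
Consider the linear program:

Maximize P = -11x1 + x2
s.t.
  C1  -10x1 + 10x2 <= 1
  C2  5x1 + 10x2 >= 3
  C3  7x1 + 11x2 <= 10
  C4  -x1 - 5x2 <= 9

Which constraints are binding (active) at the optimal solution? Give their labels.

C1 and C2

Feasible corners and P = -11x1 + x2:
  (2/15, 7/30) → P = -37/30
  (89/180, 107/180) → P = -218/45
  (67/15, -29/15) → P = -766/15

The maximum is at (2/15, 7/30). Substituting into each constraint, equality holds for C1 and C2; the remaining constraints have slack.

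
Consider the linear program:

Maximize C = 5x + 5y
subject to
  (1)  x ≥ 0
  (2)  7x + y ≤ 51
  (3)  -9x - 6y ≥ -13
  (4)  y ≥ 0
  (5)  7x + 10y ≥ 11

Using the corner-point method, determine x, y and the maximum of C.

x = 0, y = 13/6, maximum C = 65/6

Extreme points and C = 5x + 5y:
  (0, 13/6) → C = 65/6
  (0, 11/10) → C = 11/2
  (4/3, 1/6) → C = 15/2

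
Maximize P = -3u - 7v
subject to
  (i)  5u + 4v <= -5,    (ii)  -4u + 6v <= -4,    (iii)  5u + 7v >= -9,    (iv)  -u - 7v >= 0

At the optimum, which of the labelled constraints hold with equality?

Feasible corners and P = -3u - 7v:
  (-7/23, -20/23) → P = 7
  (1/15, -4/3) → P = 137/15
  (-13/29, -28/29) → P = 235/29

The maximum is at (1/15, -4/3). Substituting into each constraint, equality holds for (i) and (iii); the remaining constraints have slack.

(i) and (iii)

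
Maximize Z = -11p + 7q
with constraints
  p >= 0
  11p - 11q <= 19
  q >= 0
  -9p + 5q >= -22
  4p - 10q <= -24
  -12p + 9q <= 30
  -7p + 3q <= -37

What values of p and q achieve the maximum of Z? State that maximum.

Extreme points and Z = -11p + 7q:
  (116/7, 178/7) → Z = -30/7
  (119/8, 179/8) → Z = -7
  (47/3, 218/9) → Z = -25/9

At the optimal vertex, -12p + 9q = 30 and -7p + 3q = -37.
Solving simultaneously gives p = 47/3, q = 218/9.

p = 47/3, q = 218/9, maximum Z = -25/9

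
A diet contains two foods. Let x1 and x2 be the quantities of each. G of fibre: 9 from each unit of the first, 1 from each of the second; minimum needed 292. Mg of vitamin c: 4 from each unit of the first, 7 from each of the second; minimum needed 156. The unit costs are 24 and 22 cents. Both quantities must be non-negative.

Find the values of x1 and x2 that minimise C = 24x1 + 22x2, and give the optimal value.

x1 = 32, x2 = 4, minimum C = 856

Feasible corners and C = 24x1 + 22x2:
  (0, 292) → C = 6424
  (39, 0) → C = 936
  (32, 4) → C = 856
The feasible region is unbounded (it extends along (0, 1), (1, 0)), but C strictly increases along every unbounded feasible direction, so there is no improving ray and the minimum is attained at a vertex.

The optimum lies where 9x1 + x2 = 292 and 4x1 + 7x2 = 156.
Solving simultaneously gives x1 = 32, x2 = 4.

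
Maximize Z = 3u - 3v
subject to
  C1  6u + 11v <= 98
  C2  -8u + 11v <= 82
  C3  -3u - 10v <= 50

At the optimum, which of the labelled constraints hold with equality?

Corner points and Z = 3u - 3v:
  (8/7, 58/7) → Z = -150/7
  (170/3, -22) → Z = 236
  (-1370/113, -154/113) → Z = -3648/113

The maximum is at (170/3, -22). Substituting into each constraint, equality holds for C1 and C3; the remaining constraints have slack.

C1 and C3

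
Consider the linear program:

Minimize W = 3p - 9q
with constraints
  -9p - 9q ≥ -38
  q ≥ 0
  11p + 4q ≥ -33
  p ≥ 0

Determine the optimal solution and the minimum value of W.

Corner points and W = 3p - 9q:
  (38/9, 0) → W = 38/3
  (0, 38/9) → W = -38
  (0, 0) → W = 0

At the optimal vertex, -9p - 9q = -38 and p = 0.
Solving simultaneously gives p = 0, q = 38/9.

p = 0, q = 38/9, minimum W = -38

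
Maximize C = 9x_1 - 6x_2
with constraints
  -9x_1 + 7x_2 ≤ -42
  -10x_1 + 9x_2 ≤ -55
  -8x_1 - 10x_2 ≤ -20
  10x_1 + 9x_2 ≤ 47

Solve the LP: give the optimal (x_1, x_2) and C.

x_1 = 145/14, x_2 = -44/7, maximum C = 1833/14

Corner points and C = 9x_1 - 6x_2:
  (365/86, -60/43) → C = 4005/86
  (51/10, -4/9) → C = 1457/30
  (145/14, -44/7) → C = 1833/14

At the optimal vertex, -8x_1 - 10x_2 = -20 and 10x_1 + 9x_2 = 47.
Solving simultaneously gives x_1 = 145/14, x_2 = -44/7.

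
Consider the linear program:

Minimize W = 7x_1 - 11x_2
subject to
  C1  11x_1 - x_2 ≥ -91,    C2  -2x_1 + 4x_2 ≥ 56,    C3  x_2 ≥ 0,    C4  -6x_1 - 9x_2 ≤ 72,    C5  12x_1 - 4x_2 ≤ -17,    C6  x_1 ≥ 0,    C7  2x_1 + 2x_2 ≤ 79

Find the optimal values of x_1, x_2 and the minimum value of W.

x_1 = 0, x_2 = 79/2, minimum W = -869/2

Extreme points and W = 7x_1 - 11x_2:
  (39/10, 319/20) → W = -2963/20
  (0, 14) → W = -154
  (141/16, 491/16) → W = -2207/8
  (0, 79/2) → W = -869/2

At the optimal vertex, x_1 = 0 and 2x_1 + 2x_2 = 79.
Solving simultaneously gives x_1 = 0, x_2 = 79/2.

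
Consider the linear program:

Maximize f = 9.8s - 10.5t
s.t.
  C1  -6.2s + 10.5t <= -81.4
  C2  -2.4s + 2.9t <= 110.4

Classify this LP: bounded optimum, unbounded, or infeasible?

unbounded

From the feasible point (-69763/361, -43992/361), moving in the direction (10.5, 6.2) keeps every constraint satisfied while f increases without bound.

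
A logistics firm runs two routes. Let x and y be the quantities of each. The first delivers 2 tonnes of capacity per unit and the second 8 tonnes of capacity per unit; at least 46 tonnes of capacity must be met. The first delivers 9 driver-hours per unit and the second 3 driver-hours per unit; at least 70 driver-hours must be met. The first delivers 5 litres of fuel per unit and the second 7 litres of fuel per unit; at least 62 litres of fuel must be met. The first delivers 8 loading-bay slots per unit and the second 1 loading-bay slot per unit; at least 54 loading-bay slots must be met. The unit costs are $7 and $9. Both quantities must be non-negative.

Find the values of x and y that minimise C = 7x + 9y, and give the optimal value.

x = 19/3, y = 13/3, minimum C = 250/3

The feasible region is unbounded (it extends along (0, 1), (1, 0)), but C strictly increases along every unbounded feasible direction, so there is no improving ray and the minimum is attained at a vertex.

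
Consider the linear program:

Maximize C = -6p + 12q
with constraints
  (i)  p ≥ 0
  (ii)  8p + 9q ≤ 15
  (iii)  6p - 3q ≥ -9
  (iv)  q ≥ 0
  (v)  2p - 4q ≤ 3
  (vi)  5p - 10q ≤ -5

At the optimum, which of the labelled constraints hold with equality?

(i) and (ii)

Extreme points and C = -6p + 12q:
  (0, 5/3) → C = 20
  (0, 1/2) → C = 6
  (21/25, 23/25) → C = 6

The maximum is at (0, 5/3). Substituting into each constraint, equality holds for (i) and (ii); the remaining constraints have slack.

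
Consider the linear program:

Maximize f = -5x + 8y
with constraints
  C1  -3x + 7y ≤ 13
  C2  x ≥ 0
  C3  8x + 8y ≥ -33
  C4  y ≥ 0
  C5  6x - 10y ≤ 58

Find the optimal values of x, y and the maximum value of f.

Feasible corners and f = -5x + 8y:
  (0, 13/7) → f = 104/7
  (134/3, 21) → f = -166/3
  (0, 0) → f = 0
  (29/3, 0) → f = -145/3

x = 0, y = 13/7, maximum f = 104/7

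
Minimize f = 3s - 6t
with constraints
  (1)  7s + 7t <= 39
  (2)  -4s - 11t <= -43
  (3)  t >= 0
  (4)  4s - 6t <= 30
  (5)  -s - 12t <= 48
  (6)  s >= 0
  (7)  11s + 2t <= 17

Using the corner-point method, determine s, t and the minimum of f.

Extreme points and f = 3s - 6t:
  (0, 39/7) → f = -234/7
  (41/63, 310/63) → f = -193/7
  (0, 43/11) → f = -258/11
  (101/113, 405/113) → f = -2127/113

s = 0, t = 39/7, minimum f = -234/7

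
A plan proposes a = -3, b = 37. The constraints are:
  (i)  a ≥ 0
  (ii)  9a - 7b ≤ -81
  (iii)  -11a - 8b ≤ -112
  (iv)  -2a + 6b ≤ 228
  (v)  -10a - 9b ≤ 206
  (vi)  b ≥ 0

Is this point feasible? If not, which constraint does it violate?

not feasible — violates (i)

Constraint (i): a = -3, which is not ≥ 0. All other constraints are satisfied.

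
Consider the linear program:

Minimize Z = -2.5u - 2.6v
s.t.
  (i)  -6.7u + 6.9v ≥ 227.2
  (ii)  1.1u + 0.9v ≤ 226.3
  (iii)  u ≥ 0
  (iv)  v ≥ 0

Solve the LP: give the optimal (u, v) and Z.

u = 0, v = 2263/9, minimum Z = -29419/45

Corner points and Z = -2.5u - 2.6v:
  (45233/454, 58871/454) → Z = -2661471/4540
  (0, 2272/69) → Z = -29536/345
  (0, 2263/9) → Z = -29419/45

The binding constraints are 1.1u + 0.9v = 226.3 and u = 0.
Solving simultaneously gives u = 0, v = 2263/9.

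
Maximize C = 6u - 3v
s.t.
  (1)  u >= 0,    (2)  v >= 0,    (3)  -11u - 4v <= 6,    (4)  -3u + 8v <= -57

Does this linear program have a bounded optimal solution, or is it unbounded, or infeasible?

unbounded

From the feasible point (19, 0), moving in the direction (8, 3) keeps every constraint satisfied while C increases without bound.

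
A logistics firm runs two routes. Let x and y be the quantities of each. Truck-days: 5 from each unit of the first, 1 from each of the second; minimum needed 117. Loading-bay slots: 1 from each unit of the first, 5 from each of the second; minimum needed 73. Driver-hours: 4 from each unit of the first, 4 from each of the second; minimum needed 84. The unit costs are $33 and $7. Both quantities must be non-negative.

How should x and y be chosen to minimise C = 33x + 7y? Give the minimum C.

Extreme points and C = 33x + 7y:
  (0, 117) → C = 819
  (73, 0) → C = 2409
  (64/3, 31/3) → C = 2329/3
The feasible region is unbounded (it extends along (0, 1), (1, 0)), but C strictly increases along every unbounded feasible direction, so there is no improving ray and the minimum is attained at a vertex.

The binding constraints are 5x + y = 117 and x + 5y = 73.
Solving simultaneously gives x = 64/3, y = 31/3.

x = 64/3, y = 31/3, minimum C = 2329/3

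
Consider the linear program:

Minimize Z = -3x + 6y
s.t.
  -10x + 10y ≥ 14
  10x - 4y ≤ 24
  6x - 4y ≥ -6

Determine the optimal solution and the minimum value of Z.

x = -1/5, y = 6/5, minimum Z = 39/5

The binding constraints are -10x + 10y = 14 and 6x - 4y = -6.
Solving simultaneously gives x = -1/5, y = 6/5.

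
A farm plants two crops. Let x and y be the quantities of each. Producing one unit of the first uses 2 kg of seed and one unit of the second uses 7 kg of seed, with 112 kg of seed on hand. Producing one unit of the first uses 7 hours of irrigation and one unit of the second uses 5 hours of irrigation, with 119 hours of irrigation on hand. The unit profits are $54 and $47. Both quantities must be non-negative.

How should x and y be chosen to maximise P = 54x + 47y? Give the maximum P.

x = 7, y = 14, maximum P = 1036

Vertices and P = 54x + 47y:
  (0, 0) → P = 0
  (0, 16) → P = 752
  (17, 0) → P = 918
  (7, 14) → P = 1036

At the optimal vertex, 2x + 7y = 112 and 7x + 5y = 119.
Solving simultaneously gives x = 7, y = 14.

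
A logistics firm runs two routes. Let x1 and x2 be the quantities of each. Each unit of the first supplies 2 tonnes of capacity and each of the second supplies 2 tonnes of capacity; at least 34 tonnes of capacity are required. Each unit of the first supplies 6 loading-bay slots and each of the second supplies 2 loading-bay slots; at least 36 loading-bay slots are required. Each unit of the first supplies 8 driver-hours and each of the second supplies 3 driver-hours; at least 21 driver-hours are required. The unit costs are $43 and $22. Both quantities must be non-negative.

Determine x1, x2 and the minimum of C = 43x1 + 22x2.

x1 = 1/2, x2 = 33/2, minimum C = 769/2

Corner points and C = 43x1 + 22x2:
  (0, 18) → C = 396
  (17, 0) → C = 731
  (1/2, 33/2) → C = 769/2
The feasible region is unbounded (it extends along (0, 1), (1, 0)), but C strictly increases along every unbounded feasible direction, so there is no improving ray and the minimum is attained at a vertex.

At the optimal vertex, 2x1 + 2x2 = 34 and 6x1 + 2x2 = 36.
Solving simultaneously gives x1 = 1/2, x2 = 33/2.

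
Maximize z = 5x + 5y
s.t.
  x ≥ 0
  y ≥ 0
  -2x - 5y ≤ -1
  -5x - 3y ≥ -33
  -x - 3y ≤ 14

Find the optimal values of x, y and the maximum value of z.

x = 0, y = 11, maximum z = 55

Feasible corners and z = 5x + 5y:
  (0, 1/5) → z = 1
  (0, 11) → z = 55
  (1/2, 0) → z = 5/2
  (33/5, 0) → z = 33

At the optimal vertex, x = 0 and -5x - 3y = -33.
Solving simultaneously gives x = 0, y = 11.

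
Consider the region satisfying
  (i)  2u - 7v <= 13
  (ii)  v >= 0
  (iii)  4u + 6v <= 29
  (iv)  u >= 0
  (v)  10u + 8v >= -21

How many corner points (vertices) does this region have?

4

Of the 10 pairwise boundary intersections, those satisfying every inequality are:
  (13/2, 0)
  (281/40, 3/20)
  (0, 0)
  (0, 29/6)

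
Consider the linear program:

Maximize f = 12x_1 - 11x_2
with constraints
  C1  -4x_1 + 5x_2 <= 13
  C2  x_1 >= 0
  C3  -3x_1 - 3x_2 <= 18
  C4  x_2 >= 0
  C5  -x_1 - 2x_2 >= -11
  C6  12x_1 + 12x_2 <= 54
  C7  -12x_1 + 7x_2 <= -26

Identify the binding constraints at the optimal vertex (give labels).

Extreme points and f = 12x_1 - 11x_2:
  (9/2, 0) → f = 54
  (13/6, 0) → f = 26
  (115/38, 28/19) → f = 382/19

The maximum is at (9/2, 0). Substituting into each constraint, equality holds for C4 and C6; the remaining constraints have slack.

C4 and C6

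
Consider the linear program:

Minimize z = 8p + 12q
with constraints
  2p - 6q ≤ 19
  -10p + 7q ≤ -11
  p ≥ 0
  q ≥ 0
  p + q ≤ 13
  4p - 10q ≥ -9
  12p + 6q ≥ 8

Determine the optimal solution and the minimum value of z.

p = 11/10, q = 0, minimum z = 44/5

Extreme points and z = 8p + 12q:
  (19/2, 0) → z = 76
  (97/8, 7/8) → z = 215/2
  (11/10, 0) → z = 44/5
  (173/72, 67/36) → z = 374/9
  (121/14, 61/14) → z = 850/7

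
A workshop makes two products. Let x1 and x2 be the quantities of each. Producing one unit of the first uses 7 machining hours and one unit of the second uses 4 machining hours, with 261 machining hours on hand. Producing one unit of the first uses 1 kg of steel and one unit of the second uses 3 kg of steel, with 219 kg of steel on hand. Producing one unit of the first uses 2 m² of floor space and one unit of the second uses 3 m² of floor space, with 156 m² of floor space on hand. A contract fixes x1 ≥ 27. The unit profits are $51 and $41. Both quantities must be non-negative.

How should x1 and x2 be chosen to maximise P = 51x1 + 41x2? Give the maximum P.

Extreme points and P = 51x1 + 41x2:
  (261/7, 0) → P = 13311/7
  (27, 0) → P = 1377
  (27, 18) → P = 2115

x1 = 27, x2 = 18, maximum P = 2115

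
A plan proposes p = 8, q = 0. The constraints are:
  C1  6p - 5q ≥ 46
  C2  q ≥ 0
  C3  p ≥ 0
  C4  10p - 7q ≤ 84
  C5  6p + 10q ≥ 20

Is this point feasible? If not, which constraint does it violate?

C1: 48 ≥ 46 ✓
C2: 0 ≥ 0 ✓
C3: 8 ≥ 0 ✓
C4: 80 ≤ 84 ✓
C5: 48 ≥ 20 ✓

feasible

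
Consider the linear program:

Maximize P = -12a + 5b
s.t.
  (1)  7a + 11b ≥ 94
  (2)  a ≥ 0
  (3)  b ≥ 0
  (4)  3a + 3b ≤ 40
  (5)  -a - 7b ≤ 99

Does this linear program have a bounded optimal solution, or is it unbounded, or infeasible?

Extreme points and P = -12a + 5b:
  (0, 94/11) → P = 470/11
  (79/6, 1/6) → P = -943/6
  (0, 40/3) → P = 200/3
The feasible region has finitely many vertices and no improving ray; the maximum is 200/3 at (0, 40/3).

bounded optimum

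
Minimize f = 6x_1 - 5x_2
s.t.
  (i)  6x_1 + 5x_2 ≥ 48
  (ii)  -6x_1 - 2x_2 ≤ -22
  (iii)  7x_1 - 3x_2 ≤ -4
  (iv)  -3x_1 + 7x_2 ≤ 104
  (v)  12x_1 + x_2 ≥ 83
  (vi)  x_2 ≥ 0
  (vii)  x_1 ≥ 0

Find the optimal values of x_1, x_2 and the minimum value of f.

x_1 = 159/29, x_2 = 499/29, minimum f = -1541/29

Vertices and f = 6x_1 - 5x_2:
  (71/10, 179/10) → f = -469/10
  (245/43, 629/43) → f = -1675/43
  (159/29, 499/29) → f = -1541/29

At the optimal vertex, -3x_1 + 7x_2 = 104 and 12x_1 + x_2 = 83.
Solving simultaneously gives x_1 = 159/29, x_2 = 499/29.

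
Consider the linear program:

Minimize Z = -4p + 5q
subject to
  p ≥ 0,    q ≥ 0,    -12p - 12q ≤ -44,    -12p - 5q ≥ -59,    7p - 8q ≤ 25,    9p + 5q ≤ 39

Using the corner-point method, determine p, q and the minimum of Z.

The binding constraints are -12p - 12q = -44 and 7p - 8q = 25.
Solving simultaneously gives p = 163/45, q = 2/45.

p = 163/45, q = 2/45, minimum Z = -214/15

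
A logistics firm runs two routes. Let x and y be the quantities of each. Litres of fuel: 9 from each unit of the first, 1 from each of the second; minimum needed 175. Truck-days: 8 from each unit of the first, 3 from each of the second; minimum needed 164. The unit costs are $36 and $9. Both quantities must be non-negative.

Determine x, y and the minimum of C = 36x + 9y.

x = 19, y = 4, minimum C = 720

Vertices and C = 36x + 9y:
  (0, 175) → C = 1575
  (41/2, 0) → C = 738
  (19, 4) → C = 720
The feasible region is unbounded (it extends along (0, 1), (1, 0)), but C strictly increases along every unbounded feasible direction, so there is no improving ray and the minimum is attained at a vertex.

At the optimal vertex, 9x + y = 175 and 8x + 3y = 164.
Solving simultaneously gives x = 19, y = 4.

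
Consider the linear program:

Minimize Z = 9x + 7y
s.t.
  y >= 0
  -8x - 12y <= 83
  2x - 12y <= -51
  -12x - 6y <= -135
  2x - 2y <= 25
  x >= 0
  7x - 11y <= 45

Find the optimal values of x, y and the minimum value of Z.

x = 219/26, y = 147/26, minimum Z = 1500/13

Vertices and Z = 9x + 7y:
  (219/26, 147/26) → Z = 1500/13
  (1101/62, 447/62) → Z = 6519/31
  (0, 45/2) → Z = 315/2
  (185/8, 85/8) → Z = 565/2
The feasible region is unbounded (it extends along (0, 1), (1, 1)), but Z strictly increases along every unbounded feasible direction, so there is no improving ray and the minimum is attained at a vertex.

At the optimal vertex, 2x - 12y = -51 and -12x - 6y = -135.
Solving simultaneously gives x = 219/26, y = 147/26.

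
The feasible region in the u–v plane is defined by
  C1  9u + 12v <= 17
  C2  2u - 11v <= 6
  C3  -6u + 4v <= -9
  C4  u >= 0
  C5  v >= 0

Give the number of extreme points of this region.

Intersecting each pair of boundary lines and keeping only the points that satisfy every inequality leaves:
  (44/27, 7/36)
  (17/9, 0)
  (3/2, 0)

3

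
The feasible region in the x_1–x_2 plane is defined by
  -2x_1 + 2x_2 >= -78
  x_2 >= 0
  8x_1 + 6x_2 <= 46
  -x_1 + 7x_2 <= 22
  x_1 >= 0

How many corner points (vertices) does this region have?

Pairwise boundary intersections that survive every other constraint:
  (23/4, 0)
  (0, 0)
  (95/31, 111/31)
  (0, 22/7)

4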